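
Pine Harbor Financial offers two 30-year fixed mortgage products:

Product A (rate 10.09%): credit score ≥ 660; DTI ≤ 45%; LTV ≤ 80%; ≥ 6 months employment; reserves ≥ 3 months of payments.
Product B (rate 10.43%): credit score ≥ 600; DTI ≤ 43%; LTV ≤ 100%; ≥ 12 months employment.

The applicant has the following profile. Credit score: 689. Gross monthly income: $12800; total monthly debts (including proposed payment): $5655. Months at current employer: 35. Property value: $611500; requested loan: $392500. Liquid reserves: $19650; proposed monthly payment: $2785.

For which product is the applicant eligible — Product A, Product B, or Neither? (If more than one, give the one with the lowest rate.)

Product A

DTI = 5,655/12,800 = 44.2%.
LTV = 392,500/611,500 = 64.2%.
Reserves = 19,650/2,785 = 7.1 months.
Product A: score 689 ≥ 660; DTI 44.2% ≤ 45%; LTV 64.2% ≤ 80%; employment 35 ≥ 6 mo; reserves 7.1 ≥ 3 mo → qualifies.
Product B: score 689 ≥ 600; DTI 44.2% > 43%; LTV 64.2% ≤ 100%; employment 35 ≥ 12 mo → does not qualify.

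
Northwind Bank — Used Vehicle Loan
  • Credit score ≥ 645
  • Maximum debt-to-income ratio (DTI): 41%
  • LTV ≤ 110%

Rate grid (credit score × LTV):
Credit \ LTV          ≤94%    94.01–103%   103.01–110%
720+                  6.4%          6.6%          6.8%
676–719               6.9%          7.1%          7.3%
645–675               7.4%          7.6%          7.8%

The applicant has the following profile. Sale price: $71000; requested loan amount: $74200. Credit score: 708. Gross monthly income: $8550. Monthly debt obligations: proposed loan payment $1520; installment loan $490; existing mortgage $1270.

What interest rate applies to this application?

7.3%

Credit score 708 ≥ 645; Total monthly debts = (1,520 + 490 + 1,270) = 3,280. Debt-to-income = 3,280/8,550 = 38.4% — meets 41% limit
LTV: 74,200 ÷ 71,000 = 104.5%, within 110% cap
Score 708 is in the 676–719 band; LTV 104.5% is in the 103.01–110% band → 7.3%.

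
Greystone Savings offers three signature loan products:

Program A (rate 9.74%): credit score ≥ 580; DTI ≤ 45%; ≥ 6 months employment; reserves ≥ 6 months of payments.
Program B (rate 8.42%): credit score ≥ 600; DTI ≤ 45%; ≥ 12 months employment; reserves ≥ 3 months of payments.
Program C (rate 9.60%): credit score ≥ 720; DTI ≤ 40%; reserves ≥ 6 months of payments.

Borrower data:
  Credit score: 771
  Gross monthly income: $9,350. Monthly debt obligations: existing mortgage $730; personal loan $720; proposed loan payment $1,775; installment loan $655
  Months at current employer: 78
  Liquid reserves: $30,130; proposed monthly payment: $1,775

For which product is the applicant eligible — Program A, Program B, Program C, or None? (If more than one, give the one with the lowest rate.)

Program B

Total debts = (730 + 720 + 1,775 + 655) = 3,880; DTI = 3,880/9,350 = 41.5%.
Reserves = 30,130/1,775 = 17.0 months.
Program A: score 771 ≥ 580; DTI 41.5% ≤ 45%; employment 78 ≥ 6 mo; reserves 17.0 ≥ 6 mo → qualifies.
Program B: score 771 ≥ 600; DTI 41.5% ≤ 45%; employment 78 ≥ 12 mo; reserves 17.0 ≥ 3 mo → qualifies.
Program C: score 771 ≥ 720; DTI 41.5% > 40%; reserves 17.0 ≥ 6 mo → does not qualify.
Qualifying: Program A, Program B. Lowest rate is 8.42% → Program B.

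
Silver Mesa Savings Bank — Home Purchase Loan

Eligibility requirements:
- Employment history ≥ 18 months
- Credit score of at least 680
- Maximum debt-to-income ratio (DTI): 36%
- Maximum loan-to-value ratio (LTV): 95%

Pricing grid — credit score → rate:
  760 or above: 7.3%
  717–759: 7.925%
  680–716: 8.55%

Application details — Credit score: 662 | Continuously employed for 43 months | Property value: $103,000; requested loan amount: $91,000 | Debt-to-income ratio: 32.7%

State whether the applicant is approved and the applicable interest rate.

Credit score 662 < 680 (below minimum)
Loan-to-value = 91,000/103,000 = 88.3% — pass (95% max)
DTI 32.7% ≤ 36%
Employment 43 ≥ 18 months
Not all requirements met → denied.

Denied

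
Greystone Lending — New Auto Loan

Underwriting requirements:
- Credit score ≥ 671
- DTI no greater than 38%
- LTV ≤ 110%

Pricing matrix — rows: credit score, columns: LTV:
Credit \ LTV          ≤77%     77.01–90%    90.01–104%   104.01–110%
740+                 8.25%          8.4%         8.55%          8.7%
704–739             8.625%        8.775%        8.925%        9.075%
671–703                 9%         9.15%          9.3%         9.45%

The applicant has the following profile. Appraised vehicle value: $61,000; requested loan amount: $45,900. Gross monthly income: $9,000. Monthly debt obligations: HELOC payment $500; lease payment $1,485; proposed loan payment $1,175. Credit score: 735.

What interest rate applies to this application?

Credit score 735 ≥ 671; Total monthly debts = (500 + 1,485 + 1,175) = 3,160. Debt-to-income = 3,160/9,000 = 35.1% — meets 38% limit
Loan-to-value = 45,900/61,000 = 75.2% — pass (110% max)
Credit 735 → row 704–739; LTV 75.2% → column ≤77%. Grid cell → 8.625%.

8.625%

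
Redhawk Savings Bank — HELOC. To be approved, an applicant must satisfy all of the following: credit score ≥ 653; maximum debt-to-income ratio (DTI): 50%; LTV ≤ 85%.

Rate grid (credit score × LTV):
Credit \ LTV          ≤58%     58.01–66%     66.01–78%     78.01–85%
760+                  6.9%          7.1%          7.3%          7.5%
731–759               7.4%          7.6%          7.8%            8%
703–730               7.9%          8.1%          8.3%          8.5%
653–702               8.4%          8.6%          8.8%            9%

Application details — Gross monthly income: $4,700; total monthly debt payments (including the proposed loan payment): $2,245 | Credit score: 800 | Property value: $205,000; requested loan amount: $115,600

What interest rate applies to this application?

6.9%

Credit score 800 ≥ 653; DTI: 2,245 ÷ 4,700 = 47.8%, within the 50% cap
LTV: 115,600 ÷ 205,000 = 56.4%, within 85% cap
Score 800 is in the 760+ band; LTV 56.4% is in the ≤58% band → 6.9%.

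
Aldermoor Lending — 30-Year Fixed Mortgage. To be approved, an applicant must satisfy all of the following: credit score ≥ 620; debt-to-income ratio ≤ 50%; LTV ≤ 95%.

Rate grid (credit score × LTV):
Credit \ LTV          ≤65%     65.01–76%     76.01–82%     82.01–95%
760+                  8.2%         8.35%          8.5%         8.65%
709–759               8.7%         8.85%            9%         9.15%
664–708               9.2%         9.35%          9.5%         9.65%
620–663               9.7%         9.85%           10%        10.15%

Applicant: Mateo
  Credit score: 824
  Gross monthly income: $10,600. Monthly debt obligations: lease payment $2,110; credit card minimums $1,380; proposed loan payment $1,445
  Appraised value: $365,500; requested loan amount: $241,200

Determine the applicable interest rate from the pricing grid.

Credit score 824 ≥ 620; Total monthly debts = (2,110 + 1,380 + 1,445) = 4,935. DTI: 4,935 ÷ 10,600 = 46.6%, within the 50% cap
Loan-to-value = 241,200/365,500 = 66% — pass (95% max)
Score 824 is in the 760+ band; LTV 66% is in the 65.01–76% band → 8.35%.

8.35%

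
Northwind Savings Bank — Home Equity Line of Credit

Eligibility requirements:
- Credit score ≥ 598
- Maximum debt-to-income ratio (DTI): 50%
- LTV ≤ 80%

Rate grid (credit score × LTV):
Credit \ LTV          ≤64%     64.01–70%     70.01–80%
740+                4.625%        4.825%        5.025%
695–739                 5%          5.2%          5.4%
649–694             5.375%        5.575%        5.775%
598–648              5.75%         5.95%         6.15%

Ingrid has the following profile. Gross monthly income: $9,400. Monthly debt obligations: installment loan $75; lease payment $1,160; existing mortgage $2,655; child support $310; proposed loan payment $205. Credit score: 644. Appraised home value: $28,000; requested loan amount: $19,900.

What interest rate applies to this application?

6.15%

Credit score 644 ≥ 598; Total monthly debts = (75 + 1,160 + 2,655 + 310 + 205) = 4,405. Debt-to-income = 4,405/9,400 = 46.9% — meets 50% limit
LTV = 19,900/28,000 = 71.1% ≤ 80%
Credit 644 → row 598–648; LTV 71.1% → column 70.01–80%. Grid cell → 6.15%.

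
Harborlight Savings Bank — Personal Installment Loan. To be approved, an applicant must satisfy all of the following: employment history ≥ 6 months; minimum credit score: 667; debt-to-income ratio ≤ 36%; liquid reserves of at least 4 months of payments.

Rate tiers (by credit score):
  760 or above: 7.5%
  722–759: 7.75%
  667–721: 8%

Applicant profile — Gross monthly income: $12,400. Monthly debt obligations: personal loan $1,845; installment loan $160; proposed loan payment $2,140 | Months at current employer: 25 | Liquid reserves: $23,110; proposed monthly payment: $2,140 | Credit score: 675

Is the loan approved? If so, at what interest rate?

Credit score 675 ≥ 667 (meets minimum)
Total monthly debts = (1,845 + 160 + 2,140) = 4,145. DTI: 4,145 ÷ 12,400 = 33.4%, within the 36% cap
Reserves: 23,110 ÷ 2,140 = 10.8 months (meets 4-month minimum)
Employment 25 ≥ 6 months
All requirements met. Score 675 falls in the 667–721 tier → 8%.

Approved at 8%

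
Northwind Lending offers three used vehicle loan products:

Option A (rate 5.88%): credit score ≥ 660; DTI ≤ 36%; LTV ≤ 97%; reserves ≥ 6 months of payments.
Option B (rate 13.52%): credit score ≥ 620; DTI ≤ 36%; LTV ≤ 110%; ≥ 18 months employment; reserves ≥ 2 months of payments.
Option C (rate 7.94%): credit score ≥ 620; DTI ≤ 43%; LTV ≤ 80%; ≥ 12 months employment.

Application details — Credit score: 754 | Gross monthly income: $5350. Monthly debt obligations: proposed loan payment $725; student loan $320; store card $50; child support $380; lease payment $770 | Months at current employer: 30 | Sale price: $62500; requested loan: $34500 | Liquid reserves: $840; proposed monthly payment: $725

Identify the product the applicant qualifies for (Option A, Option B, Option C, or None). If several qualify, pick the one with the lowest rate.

Total debts = (725 + 320 + 50 + 380 + 770) = 2,245; DTI = 2,245/5,350 = 42%.
LTV = 34,500/62,500 = 55.2%.
Reserves = 840/725 = 1.2 months.
Option A: score 754 ≥ 660; DTI 42% > 36%; LTV 55.2% ≤ 97%; reserves 1.2 < 6 mo → does not qualify.
Option B: score 754 ≥ 620; DTI 42% > 36%; LTV 55.2% ≤ 110%; employment 30 ≥ 18 mo; reserves 1.2 < 2 mo → does not qualify.
Option C: score 754 ≥ 620; DTI 42% ≤ 43%; LTV 55.2% ≤ 80%; employment 30 ≥ 12 mo → qualifies.

Option C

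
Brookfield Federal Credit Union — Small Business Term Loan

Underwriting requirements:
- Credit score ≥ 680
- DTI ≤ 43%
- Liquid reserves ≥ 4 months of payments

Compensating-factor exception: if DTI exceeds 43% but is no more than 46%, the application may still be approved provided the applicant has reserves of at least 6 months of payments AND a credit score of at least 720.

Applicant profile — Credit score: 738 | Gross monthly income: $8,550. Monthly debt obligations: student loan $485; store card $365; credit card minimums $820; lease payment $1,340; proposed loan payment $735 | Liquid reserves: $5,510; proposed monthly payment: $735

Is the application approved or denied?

Credit score 738 ≥ 680 (meets base)
Total debts = (485 + 365 + 820 + 1,340 + 735) = 3,745. DTI: 3,745 ÷ 8,550 = 43.8%, over the 43% base limit.
Reserves = 5,510/735 = 7.5 months ≥ 4
DTI 43.8% is within the 43%–46% exception band; checking compensating factors.
Reserves 7.5 ≥ 6 months; credit score 738 ≥ 720.
Both override conditions satisfied; DTI exception granted.

Approved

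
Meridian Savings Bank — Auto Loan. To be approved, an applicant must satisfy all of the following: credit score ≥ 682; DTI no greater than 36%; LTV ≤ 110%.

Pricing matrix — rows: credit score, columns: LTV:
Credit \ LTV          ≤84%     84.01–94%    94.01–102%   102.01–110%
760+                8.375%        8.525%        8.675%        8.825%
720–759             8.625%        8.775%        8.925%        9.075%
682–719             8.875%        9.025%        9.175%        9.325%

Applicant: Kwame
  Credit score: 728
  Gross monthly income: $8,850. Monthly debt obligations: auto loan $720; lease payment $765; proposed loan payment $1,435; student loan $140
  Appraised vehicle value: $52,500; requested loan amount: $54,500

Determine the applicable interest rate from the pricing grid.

Credit score 728 ≥ 682; Total monthly debts = (720 + 765 + 1,435 + 140) = 3,060. Debt-to-income = 3,060/8,850 = 34.6% — meets 36% limit
LTV = 54,500/52,500 = 103.8% ≤ 110%
Row: 728 falls in 720–759. Column: 103.8% falls in 102.01–110%. Rate = 9.075%.

9.075%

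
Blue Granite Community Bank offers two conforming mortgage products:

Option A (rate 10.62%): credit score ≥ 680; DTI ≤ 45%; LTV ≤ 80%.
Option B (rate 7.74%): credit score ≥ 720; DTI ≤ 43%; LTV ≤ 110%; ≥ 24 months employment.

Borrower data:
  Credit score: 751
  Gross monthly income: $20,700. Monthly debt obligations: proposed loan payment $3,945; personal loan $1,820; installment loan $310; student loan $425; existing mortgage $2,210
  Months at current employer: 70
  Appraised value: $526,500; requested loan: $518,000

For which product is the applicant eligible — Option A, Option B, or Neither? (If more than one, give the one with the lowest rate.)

Total debts = (3,945 + 1,820 + 310 + 425 + 2,210) = 8,710; DTI = 8,710/20,700 = 42.1%.
LTV = 518,000/526,500 = 98.4%.
Option A: score 751 ≥ 680; DTI 42.1% ≤ 45%; LTV 98.4% > 80% → does not qualify.
Option B: score 751 ≥ 720; DTI 42.1% ≤ 43%; LTV 98.4% ≤ 110%; employment 70 ≥ 24 mo → qualifies.

Option B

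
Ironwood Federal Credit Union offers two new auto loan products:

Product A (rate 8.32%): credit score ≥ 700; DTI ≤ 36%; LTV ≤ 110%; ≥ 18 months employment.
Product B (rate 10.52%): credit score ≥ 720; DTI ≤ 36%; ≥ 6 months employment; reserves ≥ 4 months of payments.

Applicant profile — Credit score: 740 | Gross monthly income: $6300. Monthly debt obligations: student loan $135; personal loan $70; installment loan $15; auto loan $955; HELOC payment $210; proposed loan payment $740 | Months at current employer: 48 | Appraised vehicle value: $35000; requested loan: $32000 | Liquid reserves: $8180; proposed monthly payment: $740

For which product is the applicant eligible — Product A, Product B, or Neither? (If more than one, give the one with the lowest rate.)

Product A

Total debts = (135 + 70 + 15 + 955 + 210 + 740) = 2,125; DTI = 2,125/6,300 = 33.7%.
LTV = 32,000/35,000 = 91.4%.
Reserves = 8,180/740 = 11.1 months.
Product A: score 740 ≥ 700; DTI 33.7% ≤ 36%; LTV 91.4% ≤ 110%; employment 48 ≥ 18 mo → qualifies.
Product B: score 740 ≥ 720; DTI 33.7% ≤ 36%; employment 48 ≥ 6 mo; reserves 11.1 ≥ 4 mo → qualifies.
Qualifying: Product A, Product B. Lowest rate is 8.32% → Product A.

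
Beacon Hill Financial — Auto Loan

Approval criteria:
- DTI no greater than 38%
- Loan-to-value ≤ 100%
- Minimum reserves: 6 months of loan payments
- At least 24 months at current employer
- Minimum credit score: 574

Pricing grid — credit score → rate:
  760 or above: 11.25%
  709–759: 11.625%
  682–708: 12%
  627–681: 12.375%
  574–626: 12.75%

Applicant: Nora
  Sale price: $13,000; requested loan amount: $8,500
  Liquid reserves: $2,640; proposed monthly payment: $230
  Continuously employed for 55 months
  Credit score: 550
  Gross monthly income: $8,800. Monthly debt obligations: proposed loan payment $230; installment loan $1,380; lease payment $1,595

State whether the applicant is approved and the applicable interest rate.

Denied

Credit score 550 < 574 (below minimum)
Total monthly debts = (230 + 1,380 + 1,595) = 3,205. Debt-to-income = 3,205/8,800 = 36.4% — meets 38% limit
LTV: 8,500 ÷ 13,000 = 65.4%, within 100% cap
Reserves: 2,640 ÷ 230 = 11.5 months (meets 6-month minimum)
Employment 55 ≥ 24 months
Not all requirements met → denied.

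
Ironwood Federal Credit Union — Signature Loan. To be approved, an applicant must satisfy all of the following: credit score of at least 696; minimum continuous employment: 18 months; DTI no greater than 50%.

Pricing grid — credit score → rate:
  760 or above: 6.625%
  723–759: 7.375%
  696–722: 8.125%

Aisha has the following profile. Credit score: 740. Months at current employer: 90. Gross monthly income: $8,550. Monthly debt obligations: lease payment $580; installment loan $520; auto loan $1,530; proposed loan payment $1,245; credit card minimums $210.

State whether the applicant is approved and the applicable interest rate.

Credit score 740 ≥ 696 (meets minimum)
Employment 90 ≥ 18 months
Total monthly debts = (580 + 520 + 1,530 + 1,245 + 210) = 4,085. Debt-to-income = 4,085/8,550 = 47.8% — meets 50% limit
All requirements met. Score 740 falls in the 723–759 tier → 7.375%.

Approved at 7.375%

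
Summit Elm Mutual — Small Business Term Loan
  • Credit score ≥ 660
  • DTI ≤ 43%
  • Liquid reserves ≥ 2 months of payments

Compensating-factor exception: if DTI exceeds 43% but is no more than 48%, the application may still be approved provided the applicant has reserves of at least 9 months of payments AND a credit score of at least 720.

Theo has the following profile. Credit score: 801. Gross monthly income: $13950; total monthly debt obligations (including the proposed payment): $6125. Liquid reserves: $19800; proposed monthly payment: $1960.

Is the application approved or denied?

Credit score 801 ≥ 660 (meets base)
DTI = 6,125/13,950 = 43.9% > 43% — standard DTI limit exceeded.
Reserves = 19,800/1,960 = 10.1 months ≥ 2
43.9% falls in the override range (43%–48%), so the compensating-factor test applies.
Override check — reserves: 10.1 mo (ok); score: 801 (ok).
Both override conditions satisfied; DTI exception granted.

Approved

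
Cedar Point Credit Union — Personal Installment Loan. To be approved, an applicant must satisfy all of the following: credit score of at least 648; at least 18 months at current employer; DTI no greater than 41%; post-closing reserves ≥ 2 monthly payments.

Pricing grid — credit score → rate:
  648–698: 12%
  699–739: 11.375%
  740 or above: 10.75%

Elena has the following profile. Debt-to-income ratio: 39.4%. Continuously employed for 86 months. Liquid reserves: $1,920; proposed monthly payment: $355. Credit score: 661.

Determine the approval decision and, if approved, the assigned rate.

Credit score 661 ≥ 648 (meets minimum)
Debt-to-income 39.4% vs 41% cap — pass
Reserves: 1,920 ÷ 355 = 5.4 months (meets 2-month minimum)
Employment 86 ≥ 18 months
All requirements met. Score 661 falls in the 648–698 tier → 12%.

Approved at 12%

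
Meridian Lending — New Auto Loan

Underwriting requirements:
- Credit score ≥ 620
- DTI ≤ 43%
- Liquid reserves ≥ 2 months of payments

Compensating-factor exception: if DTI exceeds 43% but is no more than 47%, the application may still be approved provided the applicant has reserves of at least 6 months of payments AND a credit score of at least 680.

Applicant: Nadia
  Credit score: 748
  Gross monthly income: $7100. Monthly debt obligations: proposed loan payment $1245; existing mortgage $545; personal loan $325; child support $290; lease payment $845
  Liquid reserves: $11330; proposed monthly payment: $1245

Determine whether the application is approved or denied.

Credit score 748 ≥ 620 (meets base)
Total debts = (1,245 + 545 + 325 + 290 + 845) = 3,250. DTI: 3,250 ÷ 7,100 = 45.8%, over the 43% base limit.
Reserves: 11,330 ÷ 1,245 = 9.1 months (meets 2-month minimum)
DTI 45.8% is within the 43%–47% exception band; checking compensating factors.
Override check — reserves: 9.1 mo (ok); score: 748 (ok).
Both override conditions satisfied; DTI exception granted.

Approved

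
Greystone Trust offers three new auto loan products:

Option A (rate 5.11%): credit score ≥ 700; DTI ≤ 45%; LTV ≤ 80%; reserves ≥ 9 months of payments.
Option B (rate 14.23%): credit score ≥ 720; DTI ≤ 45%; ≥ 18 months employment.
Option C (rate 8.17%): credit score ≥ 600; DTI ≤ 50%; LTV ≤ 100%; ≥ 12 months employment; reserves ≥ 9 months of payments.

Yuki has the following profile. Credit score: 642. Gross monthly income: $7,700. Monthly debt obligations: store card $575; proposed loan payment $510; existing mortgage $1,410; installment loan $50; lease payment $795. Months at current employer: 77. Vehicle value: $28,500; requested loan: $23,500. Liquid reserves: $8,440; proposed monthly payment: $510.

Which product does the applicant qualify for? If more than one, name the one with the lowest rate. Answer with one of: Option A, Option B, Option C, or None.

Total debts = (575 + 510 + 1,410 + 50 + 795) = 3,340; DTI = 3,340/7,700 = 43.4%.
LTV = 23,500/28,500 = 82.5%.
Reserves = 8,440/510 = 16.5 months.
Option A: score 642 < 700; DTI 43.4% ≤ 45%; LTV 82.5% > 80%; reserves 16.5 ≥ 9 mo → does not qualify.
Option B: score 642 < 720; DTI 43.4% ≤ 45%; employment 77 ≥ 18 mo → does not qualify.
Option C: score 642 ≥ 600; DTI 43.4% ≤ 50%; LTV 82.5% ≤ 100%; employment 77 ≥ 12 mo; reserves 16.5 ≥ 9 mo → qualifies.

Option C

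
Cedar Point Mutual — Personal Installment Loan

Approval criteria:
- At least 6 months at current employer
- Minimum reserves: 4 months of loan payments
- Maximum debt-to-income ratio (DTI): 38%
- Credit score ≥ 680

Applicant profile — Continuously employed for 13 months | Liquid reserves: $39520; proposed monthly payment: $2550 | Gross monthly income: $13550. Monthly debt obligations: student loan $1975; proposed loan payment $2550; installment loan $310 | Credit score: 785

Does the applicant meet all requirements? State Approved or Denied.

Approved

Employment 13 ≥ 6 months
Reserves: 39,520 ÷ 2,550 = 15.5 months (meets 4-month minimum)
Total monthly debts = (1,975 + 2,550 + 310) = 4,835. DTI: 4,835 ÷ 13,550 = 35.7%, within the 38% cap
Credit score 785 ≥ 680 (meets)
All criteria satisfied.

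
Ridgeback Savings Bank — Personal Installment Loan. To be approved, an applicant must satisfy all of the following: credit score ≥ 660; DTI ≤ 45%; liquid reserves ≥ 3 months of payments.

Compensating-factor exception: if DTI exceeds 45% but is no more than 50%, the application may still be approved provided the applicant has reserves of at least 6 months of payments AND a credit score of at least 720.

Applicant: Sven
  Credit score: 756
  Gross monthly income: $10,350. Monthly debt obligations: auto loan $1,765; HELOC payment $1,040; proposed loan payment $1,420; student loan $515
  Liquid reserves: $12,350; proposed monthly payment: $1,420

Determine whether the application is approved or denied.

Approved

Credit score 756 ≥ 660 (meets base)
Total debts = (1,765 + 1,040 + 1,420 + 515) = 4,740. DTI: 4,740 ÷ 10,350 = 45.8%, over the 45% base limit.
Liquid reserves cover 12,350/1,420 = 8.7 months — ≥ 3 required
45.8% falls in the override range (45%–50%), so the compensating-factor test applies.
Override check — reserves: 8.7 mo (ok); score: 756 (ok).
Both compensating conditions met → exception applies.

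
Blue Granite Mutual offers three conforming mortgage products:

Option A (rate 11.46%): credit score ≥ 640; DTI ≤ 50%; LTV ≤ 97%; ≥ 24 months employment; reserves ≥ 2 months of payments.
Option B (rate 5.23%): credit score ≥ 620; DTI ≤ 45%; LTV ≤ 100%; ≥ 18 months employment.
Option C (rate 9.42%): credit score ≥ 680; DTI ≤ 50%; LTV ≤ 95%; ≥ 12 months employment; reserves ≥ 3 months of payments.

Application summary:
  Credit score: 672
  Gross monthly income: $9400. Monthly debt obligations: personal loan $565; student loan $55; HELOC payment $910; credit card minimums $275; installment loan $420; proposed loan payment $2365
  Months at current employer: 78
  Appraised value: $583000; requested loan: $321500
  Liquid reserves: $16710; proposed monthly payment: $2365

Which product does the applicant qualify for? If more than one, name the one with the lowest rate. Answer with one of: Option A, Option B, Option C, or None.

Total debts = (565 + 55 + 910 + 275 + 420 + 2,365) = 4,590; DTI = 4,590/9,400 = 48.8%.
LTV = 321,500/583,000 = 55.1%.
Reserves = 16,710/2,365 = 7.1 months.
Option A: score 672 ≥ 640; DTI 48.8% ≤ 50%; LTV 55.1% ≤ 97%; employment 78 ≥ 24 mo; reserves 7.1 ≥ 2 mo → qualifies.
Option B: score 672 ≥ 620; DTI 48.8% > 45%; LTV 55.1% ≤ 100%; employment 78 ≥ 18 mo → does not qualify.
Option C: score 672 < 680; DTI 48.8% ≤ 50%; LTV 55.1% ≤ 95%; employment 78 ≥ 12 mo; reserves 7.1 ≥ 3 mo → does not qualify.

Option A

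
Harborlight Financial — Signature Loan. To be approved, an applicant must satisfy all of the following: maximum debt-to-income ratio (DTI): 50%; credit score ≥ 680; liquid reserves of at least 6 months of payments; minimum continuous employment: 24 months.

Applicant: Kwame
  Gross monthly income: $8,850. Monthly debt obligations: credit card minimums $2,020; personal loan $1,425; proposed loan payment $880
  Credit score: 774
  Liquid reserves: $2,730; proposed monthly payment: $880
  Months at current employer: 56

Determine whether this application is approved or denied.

Total monthly debts = (2,020 + 1,425 + 880) = 4,325. DTI = 4,325/8,850 = 48.9% ≤ 50%
Credit score 774 ≥ 680 (meets)
Liquid reserves cover 2,730/880 = 3.1 months — < 6 required
Employment 56 ≥ 24 months
Fails on reserves.

Denied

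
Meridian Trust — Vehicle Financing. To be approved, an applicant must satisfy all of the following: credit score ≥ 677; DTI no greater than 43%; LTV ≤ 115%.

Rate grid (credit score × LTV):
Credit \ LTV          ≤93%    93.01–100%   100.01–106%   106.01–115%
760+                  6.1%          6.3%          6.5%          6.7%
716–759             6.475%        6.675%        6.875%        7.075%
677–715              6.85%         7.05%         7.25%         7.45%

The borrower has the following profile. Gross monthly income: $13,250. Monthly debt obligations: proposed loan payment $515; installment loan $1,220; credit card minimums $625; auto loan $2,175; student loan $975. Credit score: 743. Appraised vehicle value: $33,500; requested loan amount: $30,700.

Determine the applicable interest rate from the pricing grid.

6.475%

Credit score 743 ≥ 677; Total monthly debts = (515 + 1,220 + 625 + 2,175 + 975) = 5,510. DTI = 5,510/13,250 = 41.6% ≤ 43%
LTV = 30,700/33,500 = 91.6% ≤ 115%
Row: 743 falls in 716–759. Column: 91.6% falls in ≤93%. Rate = 6.475%.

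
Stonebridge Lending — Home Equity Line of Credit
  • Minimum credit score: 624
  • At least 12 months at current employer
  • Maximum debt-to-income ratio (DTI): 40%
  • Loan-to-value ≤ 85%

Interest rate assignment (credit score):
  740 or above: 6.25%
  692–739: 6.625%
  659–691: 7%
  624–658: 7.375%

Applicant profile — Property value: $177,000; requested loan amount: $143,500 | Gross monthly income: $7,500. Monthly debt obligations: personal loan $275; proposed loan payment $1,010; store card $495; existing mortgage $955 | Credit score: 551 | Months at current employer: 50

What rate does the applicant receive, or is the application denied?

Credit score 551 < 624 (below minimum)
LTV: 143,500 ÷ 177,000 = 81.1%, within 85% cap
Employment 50 ≥ 12 months
Total monthly debts = (275 + 1,010 + 495 + 955) = 2,735. DTI: 2,735 ÷ 7,500 = 36.5%, within the 40% cap
Not all requirements met → denied.

Denied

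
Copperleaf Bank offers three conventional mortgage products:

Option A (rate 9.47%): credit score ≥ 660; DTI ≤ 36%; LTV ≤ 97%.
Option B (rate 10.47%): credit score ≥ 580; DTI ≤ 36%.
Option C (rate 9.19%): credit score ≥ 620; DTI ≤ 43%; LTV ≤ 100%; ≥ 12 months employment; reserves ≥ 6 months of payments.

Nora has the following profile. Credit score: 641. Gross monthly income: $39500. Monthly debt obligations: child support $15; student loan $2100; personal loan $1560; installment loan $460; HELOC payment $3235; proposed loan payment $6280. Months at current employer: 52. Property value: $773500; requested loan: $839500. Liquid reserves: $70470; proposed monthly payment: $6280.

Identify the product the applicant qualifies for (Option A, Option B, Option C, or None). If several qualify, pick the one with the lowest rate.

Option B

Total debts = (15 + 2,100 + 1,560 + 460 + 3,235 + 6,280) = 13,650; DTI = 13,650/39,500 = 34.6%.
LTV = 839,500/773,500 = 108.5%.
Reserves = 70,470/6,280 = 11.2 months.
Option A: score 641 < 660; DTI 34.6% ≤ 36%; LTV 108.5% > 97% → does not qualify.
Option B: score 641 ≥ 580; DTI 34.6% ≤ 36% → qualifies.
Option C: score 641 ≥ 620; DTI 34.6% ≤ 43%; LTV 108.5% > 100%; employment 52 ≥ 12 mo; reserves 11.2 ≥ 6 mo → does not qualify.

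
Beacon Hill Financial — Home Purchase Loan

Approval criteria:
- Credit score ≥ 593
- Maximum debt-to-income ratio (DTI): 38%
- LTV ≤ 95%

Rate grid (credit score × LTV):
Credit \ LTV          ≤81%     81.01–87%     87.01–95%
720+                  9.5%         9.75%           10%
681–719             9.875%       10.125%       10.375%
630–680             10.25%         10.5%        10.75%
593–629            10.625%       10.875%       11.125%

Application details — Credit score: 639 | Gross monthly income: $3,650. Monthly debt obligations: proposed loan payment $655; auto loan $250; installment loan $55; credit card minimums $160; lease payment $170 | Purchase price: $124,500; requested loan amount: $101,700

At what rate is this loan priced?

10.5%

Credit score 639 ≥ 593; Total monthly debts = (655 + 250 + 55 + 160 + 170) = 1,290. DTI: 1,290 ÷ 3,650 = 35.3%, within the 38% cap
LTV: 101,700 ÷ 124,500 = 81.7%, within 95% cap
Row: 639 falls in 630–680. Column: 81.7% falls in 81.01–87%. Rate = 10.5%.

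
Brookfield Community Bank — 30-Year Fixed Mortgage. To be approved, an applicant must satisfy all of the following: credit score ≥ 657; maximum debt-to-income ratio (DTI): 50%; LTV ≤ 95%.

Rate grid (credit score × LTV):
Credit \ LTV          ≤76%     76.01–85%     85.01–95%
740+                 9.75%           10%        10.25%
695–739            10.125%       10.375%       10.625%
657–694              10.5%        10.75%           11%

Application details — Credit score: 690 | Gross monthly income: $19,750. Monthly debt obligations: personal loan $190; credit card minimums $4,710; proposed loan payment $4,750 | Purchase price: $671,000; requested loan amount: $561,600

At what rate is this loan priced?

Credit score 690 ≥ 657; Total monthly debts = (190 + 4,710 + 4,750) = 9,650. Debt-to-income = 9,650/19,750 = 48.9% — meets 50% limit
LTV = 561,600/671,000 = 83.7% ≤ 95%
Row: 690 falls in 657–694. Column: 83.7% falls in 76.01–85%. Rate = 10.75%.

10.75%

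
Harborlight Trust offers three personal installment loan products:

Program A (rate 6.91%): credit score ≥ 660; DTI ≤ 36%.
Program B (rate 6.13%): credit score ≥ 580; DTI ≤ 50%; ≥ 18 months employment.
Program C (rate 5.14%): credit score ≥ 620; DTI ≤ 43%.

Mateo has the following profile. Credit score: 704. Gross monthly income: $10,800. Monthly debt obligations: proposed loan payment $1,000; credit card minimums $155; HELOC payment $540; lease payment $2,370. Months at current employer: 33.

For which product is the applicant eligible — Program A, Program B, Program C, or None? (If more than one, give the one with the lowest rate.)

Program C

Total debts = (1,000 + 155 + 540 + 2,370) = 4,065; DTI = 4,065/10,800 = 37.6%.
Program A: score 704 ≥ 660; DTI 37.6% > 36% → does not qualify.
Program B: score 704 ≥ 580; DTI 37.6% ≤ 50%; employment 33 ≥ 18 mo → qualifies.
Program C: score 704 ≥ 620; DTI 37.6% ≤ 43% → qualifies.
Qualifying: Program B, Program C. Lowest rate is 5.14% → Program C.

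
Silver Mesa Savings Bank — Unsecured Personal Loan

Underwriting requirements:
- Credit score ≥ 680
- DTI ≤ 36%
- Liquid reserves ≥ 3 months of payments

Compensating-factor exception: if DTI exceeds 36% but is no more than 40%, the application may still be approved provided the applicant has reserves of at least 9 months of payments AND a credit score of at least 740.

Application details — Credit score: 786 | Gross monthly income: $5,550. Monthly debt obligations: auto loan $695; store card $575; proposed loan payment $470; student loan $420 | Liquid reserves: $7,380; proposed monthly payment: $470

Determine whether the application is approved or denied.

Credit score 786 ≥ 680 (meets base)
Total debts = (695 + 575 + 470 + 420) = 2,160. DTI: 2,160 ÷ 5,550 = 38.9%, over the 36% base limit.
Reserves = 7,380/470 = 15.7 months ≥ 3
38.9% falls in the override range (36%–40%), so the compensating-factor test applies.
Override check — reserves: 15.7 mo (ok); score: 786 (ok).
Both override conditions satisfied; DTI exception granted.

Approved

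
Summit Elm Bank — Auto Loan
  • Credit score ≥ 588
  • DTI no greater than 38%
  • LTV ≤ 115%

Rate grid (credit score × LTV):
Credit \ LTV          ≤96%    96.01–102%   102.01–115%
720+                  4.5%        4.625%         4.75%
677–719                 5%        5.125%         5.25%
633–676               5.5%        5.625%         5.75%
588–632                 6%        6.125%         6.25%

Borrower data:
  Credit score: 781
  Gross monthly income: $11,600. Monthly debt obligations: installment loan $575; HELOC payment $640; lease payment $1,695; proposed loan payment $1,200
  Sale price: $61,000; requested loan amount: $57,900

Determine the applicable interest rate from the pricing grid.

4.5%

Credit score 781 ≥ 588; Total monthly debts = (575 + 640 + 1,695 + 1,200) = 4,110. Debt-to-income = 4,110/11,600 = 35.4% — meets 38% limit
LTV: 57,900 ÷ 61,000 = 94.9%, within 115% cap
Score 781 is in the 720+ band; LTV 94.9% is in the ≤96% band → 4.5%.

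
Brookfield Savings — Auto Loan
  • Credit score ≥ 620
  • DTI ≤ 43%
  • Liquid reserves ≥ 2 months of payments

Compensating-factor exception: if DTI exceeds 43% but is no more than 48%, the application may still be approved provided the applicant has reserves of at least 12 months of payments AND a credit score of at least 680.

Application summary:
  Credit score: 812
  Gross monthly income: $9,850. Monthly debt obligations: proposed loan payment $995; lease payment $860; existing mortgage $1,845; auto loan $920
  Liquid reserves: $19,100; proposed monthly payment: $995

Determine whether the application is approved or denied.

Approved

Credit score 812 ≥ 620 (meets base)
Total debts = (995 + 860 + 1,845 + 920) = 4,620. DTI: 4,620 ÷ 9,850 = 46.9%, over the 43% base limit.
Reserves: 19,100 ÷ 995 = 19.2 months (meets 2-month minimum)
46.9% falls in the override range (43%–48%), so the compensating-factor test applies.
Override check — reserves: 19.2 mo (ok); score: 812 (ok).
Both compensating conditions met → exception applies.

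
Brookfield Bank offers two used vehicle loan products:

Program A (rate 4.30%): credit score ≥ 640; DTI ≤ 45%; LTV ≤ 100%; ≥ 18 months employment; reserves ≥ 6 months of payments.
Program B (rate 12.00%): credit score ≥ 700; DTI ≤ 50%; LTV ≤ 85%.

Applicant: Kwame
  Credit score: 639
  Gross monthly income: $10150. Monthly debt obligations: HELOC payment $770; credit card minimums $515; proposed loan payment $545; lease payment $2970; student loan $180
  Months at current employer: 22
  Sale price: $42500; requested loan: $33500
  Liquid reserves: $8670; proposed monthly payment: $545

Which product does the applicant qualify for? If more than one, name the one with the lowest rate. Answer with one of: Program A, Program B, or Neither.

Total debts = (770 + 515 + 545 + 2,970 + 180) = 4,980; DTI = 4,980/10,150 = 49.1%.
LTV = 33,500/42,500 = 78.8%.
Reserves = 8,670/545 = 15.9 months.
Program A: score 639 < 640; DTI 49.1% > 45%; LTV 78.8% ≤ 100%; employment 22 ≥ 18 mo; reserves 15.9 ≥ 6 mo → does not qualify.
Program B: score 639 < 700; DTI 49.1% ≤ 50%; LTV 78.8% ≤ 85% → does not qualify.

Neither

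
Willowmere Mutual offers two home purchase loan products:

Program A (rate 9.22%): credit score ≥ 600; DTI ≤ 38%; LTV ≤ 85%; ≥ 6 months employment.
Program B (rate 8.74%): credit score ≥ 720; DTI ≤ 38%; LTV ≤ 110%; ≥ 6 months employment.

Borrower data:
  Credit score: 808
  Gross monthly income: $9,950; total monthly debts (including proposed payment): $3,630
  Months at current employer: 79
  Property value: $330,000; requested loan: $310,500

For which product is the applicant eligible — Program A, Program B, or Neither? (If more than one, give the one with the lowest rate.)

Program B

DTI = 3,630/9,950 = 36.5%.
LTV = 310,500/330,000 = 94.1%.
Program A: score 808 ≥ 600; DTI 36.5% ≤ 38%; LTV 94.1% > 85%; employment 79 ≥ 6 mo → does not qualify.
Program B: score 808 ≥ 720; DTI 36.5% ≤ 38%; LTV 94.1% ≤ 110%; employment 79 ≥ 6 mo → qualifies.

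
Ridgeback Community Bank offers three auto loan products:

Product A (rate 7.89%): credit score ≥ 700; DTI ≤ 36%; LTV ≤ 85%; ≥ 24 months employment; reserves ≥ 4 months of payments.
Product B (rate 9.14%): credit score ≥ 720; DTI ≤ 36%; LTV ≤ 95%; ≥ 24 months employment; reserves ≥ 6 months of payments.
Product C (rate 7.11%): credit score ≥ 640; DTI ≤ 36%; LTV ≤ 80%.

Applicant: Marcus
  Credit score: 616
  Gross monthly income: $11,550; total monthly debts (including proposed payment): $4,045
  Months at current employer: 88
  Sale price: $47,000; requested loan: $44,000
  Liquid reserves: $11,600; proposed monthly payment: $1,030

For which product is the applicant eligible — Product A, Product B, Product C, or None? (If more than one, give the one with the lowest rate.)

None

DTI = 4,045/11,550 = 35%.
LTV = 44,000/47,000 = 93.6%.
Reserves = 11,600/1,030 = 11.3 months.
Product A: score 616 < 700; DTI 35% ≤ 36%; LTV 93.6% > 85%; employment 88 ≥ 24 mo; reserves 11.3 ≥ 4 mo → does not qualify.
Product B: score 616 < 720; DTI 35% ≤ 36%; LTV 93.6% ≤ 95%; employment 88 ≥ 24 mo; reserves 11.3 ≥ 6 mo → does not qualify.
Product C: score 616 < 640; DTI 35% ≤ 36%; LTV 93.6% > 80% → does not qualify.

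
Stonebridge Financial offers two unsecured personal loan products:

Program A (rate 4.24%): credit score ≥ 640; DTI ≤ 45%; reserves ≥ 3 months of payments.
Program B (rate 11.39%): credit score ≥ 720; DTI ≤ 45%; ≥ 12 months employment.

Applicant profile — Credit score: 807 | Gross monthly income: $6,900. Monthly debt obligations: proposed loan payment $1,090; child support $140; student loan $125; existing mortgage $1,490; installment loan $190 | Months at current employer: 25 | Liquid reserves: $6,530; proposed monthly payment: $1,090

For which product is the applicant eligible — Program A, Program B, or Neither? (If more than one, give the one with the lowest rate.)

Total debts = (1,090 + 140 + 125 + 1,490 + 190) = 3,035; DTI = 3,035/6,900 = 44%.
Reserves = 6,530/1,090 = 6.0 months.
Program A: score 807 ≥ 640; DTI 44% ≤ 45%; reserves 6.0 ≥ 3 mo → qualifies.
Program B: score 807 ≥ 720; DTI 44% ≤ 45%; employment 25 ≥ 12 mo → qualifies.
Qualifying: Program A, Program B. Lowest rate is 4.24% → Program A.

Program A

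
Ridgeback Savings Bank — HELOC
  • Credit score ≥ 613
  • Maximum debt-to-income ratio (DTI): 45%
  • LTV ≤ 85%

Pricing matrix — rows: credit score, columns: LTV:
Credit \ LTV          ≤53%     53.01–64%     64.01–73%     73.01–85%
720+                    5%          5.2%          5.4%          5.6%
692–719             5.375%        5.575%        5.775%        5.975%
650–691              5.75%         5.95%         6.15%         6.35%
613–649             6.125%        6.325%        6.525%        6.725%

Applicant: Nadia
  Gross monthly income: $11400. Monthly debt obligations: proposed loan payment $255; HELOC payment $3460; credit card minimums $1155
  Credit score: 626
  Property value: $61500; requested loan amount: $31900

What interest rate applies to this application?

Credit score 626 ≥ 613; Total monthly debts = (255 + 3,460 + 1,155) = 4,870. DTI: 4,870 ÷ 11,400 = 42.7%, within the 45% cap
Loan-to-value = 31,900/61,500 = 51.9% — pass (85% max)
Score 626 is in the 613–649 band; LTV 51.9% is in the ≤53% band → 6.125%.

6.125%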